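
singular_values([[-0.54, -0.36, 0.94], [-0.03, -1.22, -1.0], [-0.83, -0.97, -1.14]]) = [2.27, 1.12, 0.56]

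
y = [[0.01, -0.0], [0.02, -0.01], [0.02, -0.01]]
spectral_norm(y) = 0.03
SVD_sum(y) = [[0.01, -0.0], [0.02, -0.01], [0.02, -0.01]] + [[0.0, 0.0], [-0.00, -0.0], [-0.0, -0.00]]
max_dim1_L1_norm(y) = 0.03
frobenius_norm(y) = 0.03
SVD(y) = [[-0.28, 0.96], [-0.68, -0.2], [-0.68, -0.20]] @ diag([0.032886278151179296, 0.004300315030700372]) @ [[-0.91,0.41], [0.41,0.91]]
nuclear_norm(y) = 0.04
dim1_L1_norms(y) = [0.01, 0.03, 0.03]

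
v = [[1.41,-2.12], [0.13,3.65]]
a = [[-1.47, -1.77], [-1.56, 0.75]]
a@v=[[-2.3, -3.34], [-2.10, 6.04]]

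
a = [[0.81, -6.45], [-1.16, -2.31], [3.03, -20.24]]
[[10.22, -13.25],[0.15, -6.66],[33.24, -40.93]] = a @ [[2.42,1.32], [-1.28,2.22]]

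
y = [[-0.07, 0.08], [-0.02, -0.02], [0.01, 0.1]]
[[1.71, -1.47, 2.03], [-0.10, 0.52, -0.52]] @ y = [[-0.07, 0.37], [-0.01, -0.07]]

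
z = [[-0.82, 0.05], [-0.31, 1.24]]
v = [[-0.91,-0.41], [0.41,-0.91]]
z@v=[[0.77, 0.29], [0.79, -1.00]]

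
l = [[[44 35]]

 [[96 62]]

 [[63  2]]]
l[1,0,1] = 62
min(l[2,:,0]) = 63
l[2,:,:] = [[63, 2]]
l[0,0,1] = 35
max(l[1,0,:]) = 96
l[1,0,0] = 96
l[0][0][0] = 44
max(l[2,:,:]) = 63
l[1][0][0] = 96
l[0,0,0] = 44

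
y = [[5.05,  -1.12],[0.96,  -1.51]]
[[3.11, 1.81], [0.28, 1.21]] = y@ [[0.67,  0.21],[0.24,  -0.67]]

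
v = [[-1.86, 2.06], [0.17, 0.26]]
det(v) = -0.83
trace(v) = -1.60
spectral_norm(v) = 2.78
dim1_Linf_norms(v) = [2.06, 0.26]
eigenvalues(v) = [-2.01, 0.41]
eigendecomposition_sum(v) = [[-1.89, 1.71], [0.14, -0.13]] + [[0.03, 0.35], [0.03, 0.39]]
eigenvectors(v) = [[-1.0,-0.67], [0.07,-0.74]]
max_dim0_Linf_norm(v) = 2.06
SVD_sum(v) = [[-1.85, 2.07], [-0.05, 0.06]] + [[-0.01, -0.01], [0.22, 0.20]]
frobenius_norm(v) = 2.79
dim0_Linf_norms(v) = [1.86, 2.06]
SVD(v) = [[-1.00, -0.03],[-0.03, 1.00]] @ diag([2.776602761838237, 0.3002950265193811]) @ [[0.67,-0.74], [0.74,0.67]]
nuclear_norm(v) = 3.08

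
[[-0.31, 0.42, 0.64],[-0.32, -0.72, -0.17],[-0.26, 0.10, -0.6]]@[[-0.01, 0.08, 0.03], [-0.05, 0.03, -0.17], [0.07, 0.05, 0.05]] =[[0.03, 0.02, -0.05],[0.03, -0.06, 0.10],[-0.04, -0.05, -0.05]]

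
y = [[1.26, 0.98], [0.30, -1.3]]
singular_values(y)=[1.77, 1.09]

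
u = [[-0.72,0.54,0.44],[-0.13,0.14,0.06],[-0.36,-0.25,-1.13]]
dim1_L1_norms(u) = [1.7, 0.33, 1.74]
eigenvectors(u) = [[0.72+0.00j,(0.72-0j),-0.42+0.00j],[(0.11+0.01j),0.11-0.01j,-0.85+0.00j],[-0.41+0.55j,-0.41-0.55j,0.31+0.00j]]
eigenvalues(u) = [(-0.88+0.34j), (-0.88-0.34j), (0.05+0j)]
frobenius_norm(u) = 1.59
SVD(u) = [[-0.5, 0.85, -0.20],[-0.09, 0.18, 0.98],[0.86, 0.50, -0.01]] @ diag([1.2994872826584816, 0.9068255584939621, 0.04123358668597031]) @ [[0.04, -0.38, -0.92], [-0.9, 0.39, -0.20], [0.44, 0.84, -0.32]]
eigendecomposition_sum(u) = [[(-0.36+0.5j), 0.26-0.04j, 0.22+0.58j], [(-0.06+0.08j), (0.04-0j), 0.03+0.09j], [-0.18-0.55j, (-0.11+0.22j), -0.57-0.16j]] + [[(-0.36-0.5j), 0.26+0.04j, 0.22-0.58j],[(-0.06-0.08j), (0.04+0j), (0.03-0.09j)],[-0.18+0.55j, (-0.11-0.22j), -0.57+0.16j]] + [[(-0-0j),0.03+0.00j,-0.00+0.00j], [-0.01-0.00j,(0.06+0j),(-0+0j)], [0j,(-0.02-0j),0.00-0.00j]]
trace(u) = -1.71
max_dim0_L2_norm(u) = 1.21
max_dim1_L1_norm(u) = 1.74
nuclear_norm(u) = 2.25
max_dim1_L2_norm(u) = 1.21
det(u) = 0.05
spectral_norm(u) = 1.30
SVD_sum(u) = [[-0.03, 0.25, 0.59], [-0.01, 0.04, 0.11], [0.05, -0.43, -1.04]] + [[-0.69, 0.3, -0.16], [-0.14, 0.06, -0.03], [-0.41, 0.18, -0.09]] + [[-0.0,-0.01,0.0],  [0.02,0.03,-0.01],  [-0.0,-0.0,0.0]]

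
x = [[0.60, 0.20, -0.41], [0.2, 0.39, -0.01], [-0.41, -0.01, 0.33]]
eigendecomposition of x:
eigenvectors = [[0.79, 0.6, -0.06], [0.29, -0.29, 0.91], [-0.53, 0.74, 0.41]]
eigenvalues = [0.95, 0.0, 0.37]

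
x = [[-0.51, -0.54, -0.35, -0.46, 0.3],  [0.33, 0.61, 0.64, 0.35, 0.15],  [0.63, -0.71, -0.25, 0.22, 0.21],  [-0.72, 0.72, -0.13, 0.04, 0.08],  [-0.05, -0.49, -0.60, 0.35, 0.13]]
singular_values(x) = [1.61, 1.29, 0.66, 0.39, 0.11]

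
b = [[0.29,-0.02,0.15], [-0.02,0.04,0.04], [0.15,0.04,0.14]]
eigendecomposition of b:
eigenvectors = [[-0.85, 0.39, 0.35], [-0.01, -0.68, 0.74], [-0.53, -0.62, -0.58]]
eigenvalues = [0.38, 0.09, -0.0]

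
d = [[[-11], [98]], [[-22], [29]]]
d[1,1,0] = 29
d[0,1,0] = 98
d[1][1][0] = 29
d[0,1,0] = 98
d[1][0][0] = -22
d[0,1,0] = 98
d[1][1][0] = 29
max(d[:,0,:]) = -11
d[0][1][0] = 98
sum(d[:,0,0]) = -33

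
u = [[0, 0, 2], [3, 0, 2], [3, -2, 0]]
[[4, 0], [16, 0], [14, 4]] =u @ [[4, 0], [-1, -2], [2, 0]]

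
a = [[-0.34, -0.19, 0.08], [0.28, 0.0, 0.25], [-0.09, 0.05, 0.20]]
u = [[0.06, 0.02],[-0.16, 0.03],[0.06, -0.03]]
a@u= [[0.01, -0.01], [0.03, -0.00], [-0.0, -0.01]]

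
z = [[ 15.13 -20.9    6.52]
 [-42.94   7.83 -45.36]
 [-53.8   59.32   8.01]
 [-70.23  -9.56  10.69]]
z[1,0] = -42.94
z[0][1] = -20.9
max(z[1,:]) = 7.83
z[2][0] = -53.8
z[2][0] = -53.8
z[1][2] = -45.36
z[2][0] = -53.8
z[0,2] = 6.52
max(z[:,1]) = 59.32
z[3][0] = -70.23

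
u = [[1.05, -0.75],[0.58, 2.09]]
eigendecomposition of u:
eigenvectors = [[(0.75+0j), 0.75-0.00j], [-0.52-0.41j, -0.52+0.41j]]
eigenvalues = [(1.57+0.41j), (1.57-0.41j)]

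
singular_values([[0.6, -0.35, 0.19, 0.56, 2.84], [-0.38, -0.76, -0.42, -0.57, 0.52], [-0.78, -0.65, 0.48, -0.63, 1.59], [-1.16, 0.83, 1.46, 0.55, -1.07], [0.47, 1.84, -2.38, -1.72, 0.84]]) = [4.02, 3.4, 1.69, 1.58, 0.21]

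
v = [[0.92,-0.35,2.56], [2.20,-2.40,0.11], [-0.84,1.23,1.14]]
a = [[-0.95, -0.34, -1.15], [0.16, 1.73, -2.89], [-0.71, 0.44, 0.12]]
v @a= [[-2.75,0.21,0.26], [-2.55,-4.85,4.42], [0.19,2.92,-2.45]]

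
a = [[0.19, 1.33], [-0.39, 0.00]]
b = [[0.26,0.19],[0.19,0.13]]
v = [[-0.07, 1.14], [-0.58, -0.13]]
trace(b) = 0.39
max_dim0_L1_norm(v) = 1.27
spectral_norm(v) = 1.15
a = v + b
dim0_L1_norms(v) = [0.65, 1.27]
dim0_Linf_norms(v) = [0.58, 1.14]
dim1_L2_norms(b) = [0.32, 0.23]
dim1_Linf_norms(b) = [0.26, 0.19]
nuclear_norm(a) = 1.73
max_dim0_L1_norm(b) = 0.45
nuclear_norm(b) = 0.40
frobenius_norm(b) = 0.40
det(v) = 0.67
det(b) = -0.00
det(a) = 0.52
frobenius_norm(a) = 1.40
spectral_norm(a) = 1.34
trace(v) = -0.20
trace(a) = 0.19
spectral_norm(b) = 0.40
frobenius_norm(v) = 1.29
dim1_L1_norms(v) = [1.21, 0.71]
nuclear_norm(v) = 1.73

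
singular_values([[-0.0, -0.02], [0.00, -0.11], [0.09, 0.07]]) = [0.14, 0.07]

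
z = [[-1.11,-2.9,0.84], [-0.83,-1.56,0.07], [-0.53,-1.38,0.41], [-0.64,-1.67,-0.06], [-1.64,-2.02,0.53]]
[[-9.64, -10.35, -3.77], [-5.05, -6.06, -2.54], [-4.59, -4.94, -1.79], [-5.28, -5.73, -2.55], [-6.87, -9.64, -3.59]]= z @ [[0.21, 2.83, 1.07], [3.10, 2.36, 1.09], [-0.50, -0.44, 0.69]]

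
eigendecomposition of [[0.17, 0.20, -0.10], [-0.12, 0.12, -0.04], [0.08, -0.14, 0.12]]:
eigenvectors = [[0.75+0.00j, (0.75-0j), -0.02+0.00j], [-0.05+0.44j, (-0.05-0.44j), 0.46+0.00j], [(-0.19-0.45j), (-0.19+0.45j), (0.89+0j)]]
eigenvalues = [(0.18+0.18j), (0.18-0.18j), (0.05+0j)]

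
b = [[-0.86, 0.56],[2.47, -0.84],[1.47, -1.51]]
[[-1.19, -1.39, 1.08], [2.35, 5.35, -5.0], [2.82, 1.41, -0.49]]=b@ [[0.47, 2.76, -2.86],[-1.41, 1.75, -2.46]]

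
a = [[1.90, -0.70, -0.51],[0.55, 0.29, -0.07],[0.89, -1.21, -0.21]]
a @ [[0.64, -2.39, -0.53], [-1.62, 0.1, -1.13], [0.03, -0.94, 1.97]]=[[2.33, -4.13, -1.22], [-0.12, -1.22, -0.76], [2.52, -2.05, 0.48]]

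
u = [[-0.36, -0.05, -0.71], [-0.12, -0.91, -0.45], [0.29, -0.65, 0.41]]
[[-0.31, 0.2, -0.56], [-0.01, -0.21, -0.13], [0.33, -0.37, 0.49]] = u@[[0.38,-0.17,0.26], [-0.17,0.36,-0.22], [0.26,-0.22,0.67]]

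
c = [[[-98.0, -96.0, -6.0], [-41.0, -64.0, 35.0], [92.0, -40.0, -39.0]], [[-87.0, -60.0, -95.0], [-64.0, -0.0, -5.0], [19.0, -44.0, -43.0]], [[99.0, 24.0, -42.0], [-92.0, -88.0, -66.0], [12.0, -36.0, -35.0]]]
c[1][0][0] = -87.0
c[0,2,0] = 92.0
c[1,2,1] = -44.0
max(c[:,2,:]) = 92.0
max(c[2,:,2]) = -35.0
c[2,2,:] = [12.0, -36.0, -35.0]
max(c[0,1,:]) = 35.0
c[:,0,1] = [-96.0, -60.0, 24.0]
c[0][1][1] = -64.0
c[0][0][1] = -96.0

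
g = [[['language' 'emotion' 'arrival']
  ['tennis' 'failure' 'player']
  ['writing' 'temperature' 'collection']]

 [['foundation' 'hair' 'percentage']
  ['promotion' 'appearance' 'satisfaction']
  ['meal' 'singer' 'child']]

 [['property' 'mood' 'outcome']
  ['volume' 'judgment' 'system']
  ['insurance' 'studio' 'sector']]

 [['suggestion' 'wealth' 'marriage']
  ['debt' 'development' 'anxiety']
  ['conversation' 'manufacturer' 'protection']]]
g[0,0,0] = 'language'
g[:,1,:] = [['tennis', 'failure', 'player'], ['promotion', 'appearance', 'satisfaction'], ['volume', 'judgment', 'system'], ['debt', 'development', 'anxiety']]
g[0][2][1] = 'temperature'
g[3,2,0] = 'conversation'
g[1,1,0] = 'promotion'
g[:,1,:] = [['tennis', 'failure', 'player'], ['promotion', 'appearance', 'satisfaction'], ['volume', 'judgment', 'system'], ['debt', 'development', 'anxiety']]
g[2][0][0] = 'property'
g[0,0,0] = 'language'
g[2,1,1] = 'judgment'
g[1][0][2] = 'percentage'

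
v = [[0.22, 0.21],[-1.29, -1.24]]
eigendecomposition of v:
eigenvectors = [[0.69, -0.17], [-0.72, 0.99]]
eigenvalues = [0.0, -1.02]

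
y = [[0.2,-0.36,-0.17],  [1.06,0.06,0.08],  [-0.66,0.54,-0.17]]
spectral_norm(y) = 1.31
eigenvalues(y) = [(0.25+0.58j), (0.25-0.58j), (-0.41+0j)]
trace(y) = 0.09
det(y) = -0.16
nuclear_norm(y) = 2.09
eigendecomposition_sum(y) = [[(0.12+0.26j), (-0.18+0.08j), (-0.07+0.01j)], [0.45-0.06j, 0.04+0.31j, -0.02+0.11j], [(-0.1-0.35j), 0.25-0.07j, 0.09+0.00j]] + [[0.12-0.26j, -0.18-0.08j, (-0.07-0.01j)],  [0.45+0.06j, (0.04-0.31j), (-0.02-0.11j)],  [(-0.1+0.35j), (0.25+0.07j), (0.09-0j)]] + [[-0.04+0.00j,  -0j,  -0.03-0.00j],[(0.16-0j),  -0.02+0.00j,  0.12+0.00j],[-0.47+0.00j,  0.05-0.00j,  -0.35-0.00j]]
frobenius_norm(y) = 1.45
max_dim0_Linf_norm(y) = 1.06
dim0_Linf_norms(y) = [1.06, 0.54, 0.17]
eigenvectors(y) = [[-0.13-0.42j, -0.13+0.42j, (0.07+0j)], [-0.70+0.00j, (-0.7-0j), -0.32+0.00j], [(0.08+0.56j), 0.08-0.56j, 0.94+0.00j]]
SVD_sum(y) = [[0.26, -0.07, 0.03], [0.96, -0.27, 0.1], [-0.76, 0.22, -0.08]] + [[-0.08, -0.29, -0.02], [0.09, 0.33, 0.02], [0.09, 0.32, 0.02]] + [[0.02,0.01,-0.17], [0.01,0.00,-0.04], [0.01,0.00,-0.12]]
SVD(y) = [[-0.21, 0.54, 0.82],[-0.77, -0.61, 0.20],[0.61, -0.58, 0.54]] @ diag([1.3112996761126523, 0.5675730308973468, 0.21576379220076142]) @ [[-0.96, 0.27, -0.1], [-0.27, -0.96, -0.07], [0.11, 0.04, -0.99]]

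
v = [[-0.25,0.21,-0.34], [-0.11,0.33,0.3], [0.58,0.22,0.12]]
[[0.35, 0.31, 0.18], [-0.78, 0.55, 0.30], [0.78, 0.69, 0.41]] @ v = [[-0.02, 0.22, -0.0], [0.31, 0.08, 0.47], [-0.03, 0.48, -0.01]]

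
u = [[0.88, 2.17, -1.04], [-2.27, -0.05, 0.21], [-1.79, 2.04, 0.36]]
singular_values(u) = [3.27, 2.87, 0.58]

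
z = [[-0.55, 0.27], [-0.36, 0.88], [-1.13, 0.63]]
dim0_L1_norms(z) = [2.04, 1.78]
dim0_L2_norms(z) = [1.31, 1.12]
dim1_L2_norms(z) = [0.61, 0.95, 1.29]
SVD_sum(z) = [[-0.46, 0.38], [-0.65, 0.53], [-0.98, 0.81]] + [[-0.09, -0.11], [0.29, 0.35], [-0.15, -0.18]]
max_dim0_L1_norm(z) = 2.04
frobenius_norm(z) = 1.72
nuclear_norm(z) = 2.16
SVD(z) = [[-0.36, 0.27],[-0.51, -0.86],[-0.78, 0.44]] @ diag([1.6360075378934187, 0.5260031710511963]) @ [[0.77, -0.63],[-0.63, -0.77]]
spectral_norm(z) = 1.64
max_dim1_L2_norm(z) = 1.29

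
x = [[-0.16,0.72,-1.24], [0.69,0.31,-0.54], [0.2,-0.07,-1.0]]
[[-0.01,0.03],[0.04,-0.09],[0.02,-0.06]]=x@[[0.06, -0.14],[-0.02, 0.06],[-0.01, 0.03]]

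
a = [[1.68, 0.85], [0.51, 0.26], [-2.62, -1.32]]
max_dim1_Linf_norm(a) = 2.62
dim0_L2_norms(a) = [3.15, 1.59]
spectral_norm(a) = 3.53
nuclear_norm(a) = 3.54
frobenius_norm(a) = 3.53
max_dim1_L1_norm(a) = 3.94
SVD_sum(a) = [[1.68,  0.85], [0.51,  0.26], [-2.62,  -1.32]] + [[-0.00, 0.00], [-0.00, 0.00], [-0.0, 0.0]]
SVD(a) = [[-0.53, -0.57], [-0.16, -0.66], [0.83, -0.49]] @ diag([3.5326175731924163, 0.0036168456037073975]) @ [[-0.89, -0.45], [0.45, -0.89]]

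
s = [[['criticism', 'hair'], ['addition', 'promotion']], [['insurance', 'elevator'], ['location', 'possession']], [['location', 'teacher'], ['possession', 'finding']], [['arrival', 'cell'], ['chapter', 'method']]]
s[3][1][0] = 'chapter'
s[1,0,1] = 'elevator'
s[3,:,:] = [['arrival', 'cell'], ['chapter', 'method']]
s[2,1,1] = 'finding'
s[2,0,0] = 'location'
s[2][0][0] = 'location'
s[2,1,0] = 'possession'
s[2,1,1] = 'finding'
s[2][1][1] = 'finding'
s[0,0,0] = 'criticism'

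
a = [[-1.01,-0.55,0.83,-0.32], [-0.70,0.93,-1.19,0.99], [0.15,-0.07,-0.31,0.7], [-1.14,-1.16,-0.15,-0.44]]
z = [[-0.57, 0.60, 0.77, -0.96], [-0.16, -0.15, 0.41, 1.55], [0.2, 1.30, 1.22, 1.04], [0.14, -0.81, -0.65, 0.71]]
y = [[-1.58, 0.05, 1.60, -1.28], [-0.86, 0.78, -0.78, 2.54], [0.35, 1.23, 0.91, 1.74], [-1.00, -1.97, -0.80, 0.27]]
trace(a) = -0.83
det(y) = -17.30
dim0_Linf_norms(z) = [0.57, 1.3, 1.22, 1.55]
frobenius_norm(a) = 3.06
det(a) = -1.69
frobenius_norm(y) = 5.12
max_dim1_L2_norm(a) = 1.94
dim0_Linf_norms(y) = [1.58, 1.97, 1.6, 2.54]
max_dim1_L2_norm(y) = 2.9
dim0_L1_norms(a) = [3.0, 2.71, 2.48, 2.45]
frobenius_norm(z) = 3.27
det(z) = 0.02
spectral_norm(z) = 2.36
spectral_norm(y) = 3.65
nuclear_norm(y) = 9.36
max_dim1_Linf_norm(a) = 1.19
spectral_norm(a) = 2.34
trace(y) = 0.38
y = z + a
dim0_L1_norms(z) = [1.07, 2.86, 3.05, 4.26]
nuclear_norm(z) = 5.19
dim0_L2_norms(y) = [2.09, 2.45, 2.15, 3.35]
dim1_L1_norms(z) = [2.9, 2.27, 3.76, 2.31]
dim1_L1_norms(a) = [2.71, 3.81, 1.23, 2.89]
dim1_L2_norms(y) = [2.59, 2.9, 2.34, 2.37]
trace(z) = 1.21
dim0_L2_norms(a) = [1.68, 1.59, 1.49, 1.33]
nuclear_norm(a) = 5.38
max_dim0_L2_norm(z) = 2.22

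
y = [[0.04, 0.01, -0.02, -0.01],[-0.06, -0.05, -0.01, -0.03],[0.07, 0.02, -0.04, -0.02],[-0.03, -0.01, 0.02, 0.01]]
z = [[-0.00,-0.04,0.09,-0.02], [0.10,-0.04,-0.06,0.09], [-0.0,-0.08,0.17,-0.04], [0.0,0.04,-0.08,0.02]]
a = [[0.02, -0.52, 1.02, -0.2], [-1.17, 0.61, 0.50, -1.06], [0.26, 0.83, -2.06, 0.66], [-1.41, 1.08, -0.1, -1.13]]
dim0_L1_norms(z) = [0.1, 0.2, 0.4, 0.17]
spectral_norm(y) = 0.12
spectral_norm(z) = 0.24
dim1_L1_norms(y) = [0.08, 0.15, 0.15, 0.07]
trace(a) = -2.56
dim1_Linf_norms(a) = [1.02, 1.17, 2.06, 1.41]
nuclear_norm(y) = 0.18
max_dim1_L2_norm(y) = 0.09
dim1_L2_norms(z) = [0.1, 0.15, 0.19, 0.09]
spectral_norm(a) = 2.83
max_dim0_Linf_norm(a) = 2.06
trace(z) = 0.15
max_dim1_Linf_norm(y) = 0.07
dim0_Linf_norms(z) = [0.1, 0.08, 0.17, 0.09]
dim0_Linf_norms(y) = [0.07, 0.05, 0.04, 0.03]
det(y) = -0.00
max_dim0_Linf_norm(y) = 0.07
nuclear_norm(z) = 0.38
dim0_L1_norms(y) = [0.2, 0.09, 0.09, 0.07]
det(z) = 0.00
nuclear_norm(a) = 5.35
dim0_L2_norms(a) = [1.85, 1.58, 2.35, 1.7]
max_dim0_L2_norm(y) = 0.1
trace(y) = -0.04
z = y @ a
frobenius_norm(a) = 3.79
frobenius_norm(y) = 0.13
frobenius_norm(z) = 0.28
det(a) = -0.00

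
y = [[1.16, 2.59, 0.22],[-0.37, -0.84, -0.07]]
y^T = [[1.16, -0.37], [2.59, -0.84], [0.22, -0.07]]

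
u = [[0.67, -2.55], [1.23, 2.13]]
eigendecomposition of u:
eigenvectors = [[(0.82+0j),  0.82-0.00j], [(-0.24-0.52j),  (-0.24+0.52j)]]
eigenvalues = [(1.4+1.61j), (1.4-1.61j)]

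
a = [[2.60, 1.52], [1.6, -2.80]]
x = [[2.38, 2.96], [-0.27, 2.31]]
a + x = [[4.98, 4.48], [1.33, -0.49]]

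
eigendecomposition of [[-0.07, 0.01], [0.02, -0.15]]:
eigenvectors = [[0.97, -0.12], [0.24, 0.99]]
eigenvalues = [-0.07, -0.15]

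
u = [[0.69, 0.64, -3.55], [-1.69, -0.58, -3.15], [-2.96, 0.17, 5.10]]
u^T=[[0.69,-1.69,-2.96], [0.64,-0.58,0.17], [-3.55,-3.15,5.1]]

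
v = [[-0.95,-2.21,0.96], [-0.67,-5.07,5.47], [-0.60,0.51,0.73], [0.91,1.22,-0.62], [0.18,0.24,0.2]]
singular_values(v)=[7.97, 1.49, 1.04]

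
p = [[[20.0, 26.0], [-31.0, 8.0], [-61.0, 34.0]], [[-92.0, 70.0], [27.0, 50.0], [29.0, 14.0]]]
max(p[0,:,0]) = 20.0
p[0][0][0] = 20.0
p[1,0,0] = -92.0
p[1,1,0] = 27.0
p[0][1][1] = 8.0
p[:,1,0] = [-31.0, 27.0]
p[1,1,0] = 27.0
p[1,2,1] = 14.0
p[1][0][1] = 70.0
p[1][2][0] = 29.0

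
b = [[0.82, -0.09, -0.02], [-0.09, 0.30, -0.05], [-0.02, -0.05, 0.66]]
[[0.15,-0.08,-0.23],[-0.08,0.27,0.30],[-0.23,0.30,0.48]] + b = [[0.97, -0.17, -0.25], [-0.17, 0.57, 0.25], [-0.25, 0.25, 1.14]]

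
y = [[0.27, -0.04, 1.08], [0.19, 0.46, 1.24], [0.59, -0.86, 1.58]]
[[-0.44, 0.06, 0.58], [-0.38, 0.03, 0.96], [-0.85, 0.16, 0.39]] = y @ [[-0.62,0.18,0.32], [0.10,-0.04,0.65], [-0.25,0.01,0.48]]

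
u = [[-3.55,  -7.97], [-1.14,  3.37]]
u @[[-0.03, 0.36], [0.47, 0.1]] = [[-3.64,-2.07],[1.62,-0.07]]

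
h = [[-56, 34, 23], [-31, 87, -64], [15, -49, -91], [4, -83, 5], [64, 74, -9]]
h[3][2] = 5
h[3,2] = 5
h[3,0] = 4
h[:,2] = [23, -64, -91, 5, -9]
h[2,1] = -49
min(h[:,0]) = -56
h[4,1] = 74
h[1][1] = 87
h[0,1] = 34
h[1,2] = -64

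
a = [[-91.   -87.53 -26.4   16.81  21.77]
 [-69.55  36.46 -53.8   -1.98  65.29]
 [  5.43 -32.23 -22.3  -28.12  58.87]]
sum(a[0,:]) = -166.35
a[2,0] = 5.43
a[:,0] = [-91.0, -69.55, 5.43]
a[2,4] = 58.87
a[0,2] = -26.4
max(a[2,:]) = 58.87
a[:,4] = [21.77, 65.29, 58.87]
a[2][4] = 58.87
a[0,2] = -26.4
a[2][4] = 58.87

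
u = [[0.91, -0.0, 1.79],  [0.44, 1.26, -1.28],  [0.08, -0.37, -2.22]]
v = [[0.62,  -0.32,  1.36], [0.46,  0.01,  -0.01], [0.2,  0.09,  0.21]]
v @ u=[[0.53, -0.91, -1.5], [0.42, 0.02, 0.83], [0.24, 0.04, -0.22]]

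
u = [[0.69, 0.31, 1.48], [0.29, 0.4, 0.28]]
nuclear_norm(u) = 2.06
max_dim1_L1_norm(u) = 2.48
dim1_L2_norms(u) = [1.66, 0.57]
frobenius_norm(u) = 1.76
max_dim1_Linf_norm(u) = 1.48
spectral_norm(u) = 1.72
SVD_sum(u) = [[0.72, 0.39, 1.45],[0.20, 0.11, 0.40]] + [[-0.03, -0.08, 0.03], [0.09, 0.29, -0.12]]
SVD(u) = [[-0.96, -0.27],[-0.27, 0.96]] @ diag([1.722991628173371, 0.3411742212484367]) @ [[-0.43, -0.24, -0.87], [0.28, 0.89, -0.38]]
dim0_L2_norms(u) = [0.75, 0.51, 1.51]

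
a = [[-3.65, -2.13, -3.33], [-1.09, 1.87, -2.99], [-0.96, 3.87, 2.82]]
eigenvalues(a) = [(-4.16+0j), (2.6+3.02j), (2.6-3.02j)]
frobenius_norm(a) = 8.15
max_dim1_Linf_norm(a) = 3.87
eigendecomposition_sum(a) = [[-4.08+0.00j, (-0.15+0j), -2.01+0.00j],[-0.80+0.00j, -0.03+0.00j, -0.39+0.00j],[-0.12+0.00j, -0.00+0.00j, (-0.06+0j)]] + [[0.21-0.13j, (-0.99+0.76j), (-0.66-0.7j)],[(-0.15-0.38j), 0.95+1.79j, -1.30+0.87j],[(-0.42+0.29j), (1.94-1.67j), (1.44+1.35j)]] + [[(0.21+0.13j), (-0.99-0.76j), -0.66+0.70j], [-0.15+0.38j, 0.95-1.79j, -1.30-0.87j], [-0.42-0.29j, 1.94+1.67j, 1.44-1.35j]]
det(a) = -66.08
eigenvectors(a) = [[0.98+0.00j, 0.36+0.02j, 0.36-0.02j],[(0.19+0j), (0.13-0.57j), 0.13+0.57j],[0.03+0.00j, (-0.73+0j), (-0.73-0j)]]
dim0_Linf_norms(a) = [3.65, 3.87, 3.33]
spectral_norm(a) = 6.55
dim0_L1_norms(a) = [5.7, 7.87, 9.14]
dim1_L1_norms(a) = [9.11, 5.95, 7.65]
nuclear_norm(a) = 13.16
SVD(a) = [[-0.77, 0.29, -0.56], [-0.27, 0.66, 0.70], [0.58, 0.69, -0.43]] @ diag([6.549248656902572, 4.221310737964942, 2.390016251744271]) @ [[0.39, 0.52, 0.76], [-0.58, 0.78, -0.23], [0.72, 0.35, -0.6]]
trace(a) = 1.04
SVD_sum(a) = [[-1.98, -2.61, -3.86], [-0.68, -0.90, -1.33], [1.47, 1.95, 2.88]] + [[-0.70, 0.95, -0.28], [-1.61, 2.18, -0.65], [-1.69, 2.29, -0.68]] + [[-0.97, -0.47, 0.81], [1.2, 0.59, -1.01], [-0.74, -0.36, 0.63]]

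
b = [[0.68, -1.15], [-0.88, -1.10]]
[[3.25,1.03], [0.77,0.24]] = b @ [[1.53, 0.49], [-1.92, -0.61]]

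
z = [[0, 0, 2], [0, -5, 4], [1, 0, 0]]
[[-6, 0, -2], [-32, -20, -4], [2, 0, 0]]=z @ [[2, 0, 0], [4, 4, 0], [-3, 0, -1]]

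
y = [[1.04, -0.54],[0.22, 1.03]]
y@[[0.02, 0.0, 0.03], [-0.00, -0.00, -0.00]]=[[0.02, 0.00, 0.03], [0.0, 0.0, 0.01]]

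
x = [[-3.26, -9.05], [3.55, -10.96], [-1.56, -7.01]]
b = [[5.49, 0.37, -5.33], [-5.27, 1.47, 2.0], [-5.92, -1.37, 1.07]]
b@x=[[-8.27, -16.38], [19.28, 17.56], [12.77, 61.09]]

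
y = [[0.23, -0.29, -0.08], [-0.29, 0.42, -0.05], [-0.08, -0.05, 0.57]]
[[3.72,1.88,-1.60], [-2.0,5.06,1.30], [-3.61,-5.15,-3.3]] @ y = [[0.44, -0.21, -1.3], [-2.03, 2.64, 0.65], [0.93, -0.95, -1.33]]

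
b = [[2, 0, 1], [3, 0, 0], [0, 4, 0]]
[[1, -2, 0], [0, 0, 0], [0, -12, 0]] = b @ [[0, 0, 0], [0, -3, 0], [1, -2, 0]]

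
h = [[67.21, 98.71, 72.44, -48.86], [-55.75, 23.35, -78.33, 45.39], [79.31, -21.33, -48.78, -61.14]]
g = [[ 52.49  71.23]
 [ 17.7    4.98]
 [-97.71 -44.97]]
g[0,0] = 52.49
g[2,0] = -97.71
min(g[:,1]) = -44.97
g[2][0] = -97.71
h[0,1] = 98.71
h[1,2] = -78.33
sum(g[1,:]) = 22.68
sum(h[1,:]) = -65.33999999999999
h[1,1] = 23.35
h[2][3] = -61.14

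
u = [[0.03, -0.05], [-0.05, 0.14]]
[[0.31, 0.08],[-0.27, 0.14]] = u@[[17.31, 10.98], [4.27, 4.95]]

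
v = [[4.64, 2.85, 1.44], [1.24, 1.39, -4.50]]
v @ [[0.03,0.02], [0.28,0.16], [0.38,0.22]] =[[1.48, 0.87],[-1.28, -0.74]]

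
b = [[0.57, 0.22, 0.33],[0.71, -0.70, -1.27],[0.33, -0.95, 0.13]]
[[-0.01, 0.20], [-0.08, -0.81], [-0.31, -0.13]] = b@ [[-0.06, -0.02], [0.29, 0.2], [-0.13, 0.52]]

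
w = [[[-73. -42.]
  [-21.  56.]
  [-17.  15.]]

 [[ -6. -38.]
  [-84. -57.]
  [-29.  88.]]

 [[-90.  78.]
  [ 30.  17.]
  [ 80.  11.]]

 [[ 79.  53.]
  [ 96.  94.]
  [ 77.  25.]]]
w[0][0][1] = -42.0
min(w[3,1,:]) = 94.0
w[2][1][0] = 30.0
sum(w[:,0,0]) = -90.0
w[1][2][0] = -29.0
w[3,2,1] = 25.0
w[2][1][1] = 17.0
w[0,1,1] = 56.0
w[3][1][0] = 96.0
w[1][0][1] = -38.0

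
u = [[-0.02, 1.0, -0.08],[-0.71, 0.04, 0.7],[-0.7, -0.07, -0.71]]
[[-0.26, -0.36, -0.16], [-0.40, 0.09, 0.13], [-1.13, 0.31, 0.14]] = u @[[1.08, -0.28, -0.19],[-0.2, -0.38, -0.16],[0.54, -0.13, -0.00]]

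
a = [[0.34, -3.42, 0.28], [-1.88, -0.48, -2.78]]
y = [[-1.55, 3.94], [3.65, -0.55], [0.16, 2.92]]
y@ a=[[-7.93, 3.41, -11.39], [2.28, -12.22, 2.55], [-5.44, -1.95, -8.07]]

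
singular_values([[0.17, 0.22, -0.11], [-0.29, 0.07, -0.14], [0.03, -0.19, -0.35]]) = [0.41, 0.33, 0.27]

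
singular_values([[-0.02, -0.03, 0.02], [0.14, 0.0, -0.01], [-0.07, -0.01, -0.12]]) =[0.17, 0.11, 0.03]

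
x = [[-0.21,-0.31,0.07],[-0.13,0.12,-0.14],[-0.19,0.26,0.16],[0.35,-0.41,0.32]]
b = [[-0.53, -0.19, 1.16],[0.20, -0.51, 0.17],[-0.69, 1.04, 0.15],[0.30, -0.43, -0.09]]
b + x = [[-0.74, -0.50, 1.23], [0.07, -0.39, 0.03], [-0.88, 1.30, 0.31], [0.65, -0.84, 0.23]]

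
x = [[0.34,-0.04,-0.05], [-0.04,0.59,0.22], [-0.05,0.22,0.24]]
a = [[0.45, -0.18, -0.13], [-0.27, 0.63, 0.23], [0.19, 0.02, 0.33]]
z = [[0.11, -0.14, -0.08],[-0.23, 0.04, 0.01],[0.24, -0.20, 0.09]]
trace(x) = 1.17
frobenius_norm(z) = 0.45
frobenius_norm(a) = 0.96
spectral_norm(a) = 0.83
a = z + x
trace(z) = 0.24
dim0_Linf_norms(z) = [0.24, 0.2, 0.09]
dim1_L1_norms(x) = [0.43, 0.85, 0.51]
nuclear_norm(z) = 0.65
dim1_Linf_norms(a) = [0.45, 0.63, 0.33]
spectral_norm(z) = 0.41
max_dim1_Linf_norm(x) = 0.59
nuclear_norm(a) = 1.49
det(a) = 0.08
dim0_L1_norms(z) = [0.58, 0.38, 0.18]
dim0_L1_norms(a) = [0.91, 0.83, 0.69]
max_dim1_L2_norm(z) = 0.33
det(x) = 0.03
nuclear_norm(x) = 1.17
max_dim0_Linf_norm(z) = 0.24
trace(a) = 1.41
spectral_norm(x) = 0.71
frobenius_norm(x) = 0.79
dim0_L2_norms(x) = [0.35, 0.63, 0.33]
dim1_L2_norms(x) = [0.35, 0.63, 0.33]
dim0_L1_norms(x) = [0.43, 0.85, 0.51]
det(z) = -0.01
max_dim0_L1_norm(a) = 0.91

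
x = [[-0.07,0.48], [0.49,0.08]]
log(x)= [[-0.71+1.81j, (0.01-1.54j)], [0.01-1.57j, -0.71+1.33j]]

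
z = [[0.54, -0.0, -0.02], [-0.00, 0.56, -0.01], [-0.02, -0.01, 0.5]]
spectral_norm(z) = 0.56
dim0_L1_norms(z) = [0.56, 0.57, 0.53]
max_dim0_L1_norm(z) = 0.57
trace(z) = 1.60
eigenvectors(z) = [[-0.37, -0.91, -0.19], [-0.13, 0.26, -0.96], [-0.92, 0.33, 0.22]]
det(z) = 0.15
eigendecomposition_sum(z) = [[0.07, 0.02, 0.17],[0.02, 0.01, 0.06],[0.17, 0.06, 0.41]] + [[0.45, -0.13, -0.16], [-0.13, 0.04, 0.05], [-0.16, 0.05, 0.06]] + [[0.02,0.1,-0.02], [0.10,0.51,-0.12], [-0.02,-0.12,0.03]]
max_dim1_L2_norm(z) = 0.56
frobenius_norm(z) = 0.93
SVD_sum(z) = [[0.02, 0.10, -0.02], [0.10, 0.51, -0.12], [-0.02, -0.12, 0.03]] + [[0.45,-0.13,-0.16], [-0.13,0.04,0.05], [-0.16,0.05,0.06]] + [[0.07, 0.02, 0.17],[0.02, 0.01, 0.06],[0.17, 0.06, 0.41]]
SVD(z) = [[0.19, 0.91, -0.37], [0.96, -0.26, -0.13], [-0.22, -0.33, -0.92]] @ diag([0.5622580021572916, 0.5472586015570401, 0.49048339628566845]) @ [[0.19, 0.96, -0.22], [0.91, -0.26, -0.33], [-0.37, -0.13, -0.92]]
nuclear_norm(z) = 1.60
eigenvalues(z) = [0.49, 0.55, 0.56]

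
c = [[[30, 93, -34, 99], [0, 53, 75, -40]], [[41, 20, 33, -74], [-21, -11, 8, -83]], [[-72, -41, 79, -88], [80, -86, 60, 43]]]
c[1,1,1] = -11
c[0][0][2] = -34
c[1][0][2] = 33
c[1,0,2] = 33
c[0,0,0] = 30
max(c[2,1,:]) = 80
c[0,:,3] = [99, -40]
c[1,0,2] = 33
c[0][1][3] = -40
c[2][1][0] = 80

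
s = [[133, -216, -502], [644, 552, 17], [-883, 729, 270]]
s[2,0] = -883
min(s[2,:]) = -883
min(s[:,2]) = -502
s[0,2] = -502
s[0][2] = -502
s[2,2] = 270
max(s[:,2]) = 270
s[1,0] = 644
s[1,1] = 552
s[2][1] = 729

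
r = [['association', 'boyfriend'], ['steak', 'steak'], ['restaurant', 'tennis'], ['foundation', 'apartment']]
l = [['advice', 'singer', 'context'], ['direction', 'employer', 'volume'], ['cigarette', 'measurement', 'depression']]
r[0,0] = 'association'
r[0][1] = 'boyfriend'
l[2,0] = 'cigarette'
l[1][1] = 'employer'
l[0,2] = 'context'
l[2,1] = 'measurement'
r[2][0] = 'restaurant'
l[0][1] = 'singer'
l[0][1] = 'singer'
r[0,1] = 'boyfriend'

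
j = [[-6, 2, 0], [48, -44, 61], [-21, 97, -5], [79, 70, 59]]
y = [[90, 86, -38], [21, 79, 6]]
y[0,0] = 90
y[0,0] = 90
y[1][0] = 21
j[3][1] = 70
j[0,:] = [-6, 2, 0]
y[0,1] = 86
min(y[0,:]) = -38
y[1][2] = 6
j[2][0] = -21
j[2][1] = 97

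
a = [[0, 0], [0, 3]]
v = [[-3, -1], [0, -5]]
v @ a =[[0, -3], [0, -15]]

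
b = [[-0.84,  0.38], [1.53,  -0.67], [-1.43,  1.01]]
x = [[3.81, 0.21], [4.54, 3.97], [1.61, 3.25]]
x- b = [[4.65, -0.17], [3.01, 4.64], [3.04, 2.24]]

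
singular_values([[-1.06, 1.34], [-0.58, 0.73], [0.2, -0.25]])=[1.97, 0.0]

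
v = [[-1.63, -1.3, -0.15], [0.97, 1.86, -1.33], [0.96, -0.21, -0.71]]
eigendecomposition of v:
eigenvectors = [[(-0.22+0.58j), -0.22-0.58j, (0.34+0j)], [(0.39-0.08j), 0.39+0.08j, (-0.92+0j)], [0.67+0.00j, 0.67-0.00j, 0.21+0.00j]]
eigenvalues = [(-1.14+0.86j), (-1.14-0.86j), (1.8+0j)]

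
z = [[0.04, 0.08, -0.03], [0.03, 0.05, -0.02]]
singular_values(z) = [0.11, 0.0]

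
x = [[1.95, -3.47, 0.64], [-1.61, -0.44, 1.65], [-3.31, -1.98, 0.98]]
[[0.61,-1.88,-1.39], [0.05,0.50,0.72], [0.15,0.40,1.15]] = x@[[0.05, -0.32, -0.43], [-0.14, 0.38, 0.17], [0.04, 0.09, 0.06]]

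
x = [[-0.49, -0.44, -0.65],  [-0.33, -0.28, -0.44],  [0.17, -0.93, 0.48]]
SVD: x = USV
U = [[-0.83, 0.05, 0.55], [-0.55, 0.05, -0.83], [-0.07, -1.00, -0.01]]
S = [1.11, 1.06, 0.0]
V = [[0.52, 0.52, 0.67], [-0.20, 0.84, -0.50], [0.83, -0.13, -0.54]]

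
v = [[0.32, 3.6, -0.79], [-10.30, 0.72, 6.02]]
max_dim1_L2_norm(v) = 11.95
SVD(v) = [[-0.04, 1.00], [1.0, 0.04]] @ diag([11.961570944621998, 3.6682585155322496]) @ [[-0.86,0.05,0.51], [-0.03,0.99,-0.15]]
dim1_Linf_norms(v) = [3.6, 10.3]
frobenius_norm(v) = 12.51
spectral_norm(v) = 11.96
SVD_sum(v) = [[0.43, -0.02, -0.25], [-10.30, 0.57, 6.04]] + [[-0.11, 3.62, -0.54], [-0.00, 0.15, -0.02]]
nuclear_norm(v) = 15.63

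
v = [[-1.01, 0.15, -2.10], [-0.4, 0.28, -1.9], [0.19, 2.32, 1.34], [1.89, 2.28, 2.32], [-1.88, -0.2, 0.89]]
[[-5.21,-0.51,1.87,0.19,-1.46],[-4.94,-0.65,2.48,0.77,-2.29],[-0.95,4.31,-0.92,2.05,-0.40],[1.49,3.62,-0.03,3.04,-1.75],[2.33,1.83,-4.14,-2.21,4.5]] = v@[[0.05, -0.79, 1.43, 0.86, -1.63],  [-1.76, 1.5, 0.38, 1.06, -0.86],  [2.33, 0.73, -1.55, -0.43, 1.42]]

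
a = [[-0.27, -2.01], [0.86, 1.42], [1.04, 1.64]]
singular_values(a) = [3.19, 0.67]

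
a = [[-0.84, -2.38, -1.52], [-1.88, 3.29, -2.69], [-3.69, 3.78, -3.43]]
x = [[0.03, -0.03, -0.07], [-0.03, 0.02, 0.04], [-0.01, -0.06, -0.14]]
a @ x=[[0.06, 0.07, 0.18], [-0.13, 0.28, 0.64], [-0.19, 0.39, 0.89]]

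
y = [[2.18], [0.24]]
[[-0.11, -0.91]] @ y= [[-0.46]]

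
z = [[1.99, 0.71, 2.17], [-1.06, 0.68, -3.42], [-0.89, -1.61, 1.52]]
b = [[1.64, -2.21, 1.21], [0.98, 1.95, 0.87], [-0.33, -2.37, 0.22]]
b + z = [[3.63, -1.5, 3.38], [-0.08, 2.63, -2.55], [-1.22, -3.98, 1.74]]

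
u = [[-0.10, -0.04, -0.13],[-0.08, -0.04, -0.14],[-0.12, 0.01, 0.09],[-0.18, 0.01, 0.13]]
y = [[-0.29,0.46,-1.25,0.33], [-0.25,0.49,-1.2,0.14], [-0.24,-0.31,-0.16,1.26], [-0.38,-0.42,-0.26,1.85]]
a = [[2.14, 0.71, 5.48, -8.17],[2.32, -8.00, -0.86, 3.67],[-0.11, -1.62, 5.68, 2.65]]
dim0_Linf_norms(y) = [0.38, 0.49, 1.25, 1.85]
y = u @ a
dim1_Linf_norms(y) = [1.25, 1.2, 1.26, 1.85]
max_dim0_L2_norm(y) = 2.27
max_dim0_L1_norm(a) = 14.49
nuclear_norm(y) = 4.28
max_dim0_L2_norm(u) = 0.25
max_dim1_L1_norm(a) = 16.5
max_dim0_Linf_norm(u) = 0.18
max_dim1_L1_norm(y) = 2.91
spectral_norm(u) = 0.27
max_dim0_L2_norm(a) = 9.34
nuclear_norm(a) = 25.06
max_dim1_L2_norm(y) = 1.95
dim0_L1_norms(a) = [4.57, 10.33, 12.02, 14.49]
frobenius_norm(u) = 0.36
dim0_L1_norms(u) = [0.48, 0.1, 0.49]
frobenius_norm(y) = 3.05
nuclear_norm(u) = 0.51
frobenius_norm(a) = 15.08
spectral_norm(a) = 11.38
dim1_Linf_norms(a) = [8.17, 8.0, 5.68]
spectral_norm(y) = 2.47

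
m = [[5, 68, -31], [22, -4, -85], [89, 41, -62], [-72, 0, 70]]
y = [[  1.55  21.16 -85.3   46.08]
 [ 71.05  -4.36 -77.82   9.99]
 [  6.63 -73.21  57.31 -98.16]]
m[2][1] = 41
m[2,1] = 41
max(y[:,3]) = 46.08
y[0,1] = 21.16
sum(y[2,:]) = -107.42999999999999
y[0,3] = 46.08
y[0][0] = 1.55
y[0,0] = 1.55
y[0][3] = 46.08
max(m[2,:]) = 89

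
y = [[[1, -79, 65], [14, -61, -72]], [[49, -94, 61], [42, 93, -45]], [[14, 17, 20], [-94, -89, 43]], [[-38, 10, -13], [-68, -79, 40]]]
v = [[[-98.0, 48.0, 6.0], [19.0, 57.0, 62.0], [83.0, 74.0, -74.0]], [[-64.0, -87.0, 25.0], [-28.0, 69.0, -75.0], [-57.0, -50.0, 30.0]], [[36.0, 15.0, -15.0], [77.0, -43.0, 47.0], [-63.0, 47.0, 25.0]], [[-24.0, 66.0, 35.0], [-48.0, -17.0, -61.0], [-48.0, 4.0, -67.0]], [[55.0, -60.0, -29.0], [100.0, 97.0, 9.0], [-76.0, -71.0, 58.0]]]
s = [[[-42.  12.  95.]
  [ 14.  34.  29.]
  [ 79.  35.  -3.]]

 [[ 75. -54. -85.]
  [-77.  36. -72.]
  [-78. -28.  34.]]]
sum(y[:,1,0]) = -106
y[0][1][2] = -72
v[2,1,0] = 77.0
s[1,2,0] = -78.0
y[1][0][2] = 61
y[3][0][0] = -38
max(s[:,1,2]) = 29.0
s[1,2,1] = -28.0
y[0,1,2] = -72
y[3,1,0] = -68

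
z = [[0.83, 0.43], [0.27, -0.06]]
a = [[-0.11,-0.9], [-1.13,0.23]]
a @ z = [[-0.33, 0.01], [-0.88, -0.5]]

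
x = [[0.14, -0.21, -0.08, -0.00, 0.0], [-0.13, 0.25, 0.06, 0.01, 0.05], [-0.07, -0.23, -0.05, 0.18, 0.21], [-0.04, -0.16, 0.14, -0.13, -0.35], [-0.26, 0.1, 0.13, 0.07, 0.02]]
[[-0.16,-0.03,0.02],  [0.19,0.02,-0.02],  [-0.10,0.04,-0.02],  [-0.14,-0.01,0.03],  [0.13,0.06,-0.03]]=x@ [[-0.27, -0.16, 0.11],  [0.56, 0.03, -0.02],  [0.1, -0.03, 0.01],  [-0.24, 0.35, -0.00],  [0.30, -0.12, -0.09]]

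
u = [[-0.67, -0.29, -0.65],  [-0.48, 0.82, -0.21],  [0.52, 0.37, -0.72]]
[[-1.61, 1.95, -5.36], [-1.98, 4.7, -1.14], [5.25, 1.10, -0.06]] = u@[[5.57, -2.83, 3.71],[0.01, 3.64, 1.72],[-3.27, -1.70, 3.65]]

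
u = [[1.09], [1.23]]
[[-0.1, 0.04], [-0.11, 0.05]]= u @ [[-0.09,0.04]]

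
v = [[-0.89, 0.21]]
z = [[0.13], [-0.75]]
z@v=[[-0.12, 0.03], [0.67, -0.16]]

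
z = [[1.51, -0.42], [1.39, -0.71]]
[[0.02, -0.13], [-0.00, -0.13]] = z@[[0.03, -0.08],  [0.06, 0.03]]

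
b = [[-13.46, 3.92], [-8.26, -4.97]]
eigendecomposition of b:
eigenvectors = [[-0.42+0.38j, (-0.42-0.38j)], [-0.82+0.00j, (-0.82-0j)]]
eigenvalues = [(-9.21+3.79j), (-9.21-3.79j)]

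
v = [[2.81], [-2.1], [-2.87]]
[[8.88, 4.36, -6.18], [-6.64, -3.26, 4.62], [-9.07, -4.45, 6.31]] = v @ [[3.16, 1.55, -2.20]]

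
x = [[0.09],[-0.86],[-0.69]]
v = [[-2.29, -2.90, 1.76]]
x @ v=[[-0.21, -0.26, 0.16], [1.97, 2.49, -1.51], [1.58, 2.00, -1.21]]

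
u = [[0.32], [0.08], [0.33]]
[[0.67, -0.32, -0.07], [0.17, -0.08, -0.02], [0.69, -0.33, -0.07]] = u@ [[2.08, -1.00, -0.22]]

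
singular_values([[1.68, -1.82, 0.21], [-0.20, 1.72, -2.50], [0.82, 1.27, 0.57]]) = [3.48, 1.88, 1.55]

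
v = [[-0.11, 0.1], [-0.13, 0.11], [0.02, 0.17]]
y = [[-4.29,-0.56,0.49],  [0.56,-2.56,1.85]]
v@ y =[[0.53, -0.19, 0.13], [0.62, -0.21, 0.14], [0.01, -0.45, 0.32]]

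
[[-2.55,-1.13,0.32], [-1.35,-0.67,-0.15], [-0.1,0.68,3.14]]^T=[[-2.55, -1.35, -0.10], [-1.13, -0.67, 0.68], [0.32, -0.15, 3.14]]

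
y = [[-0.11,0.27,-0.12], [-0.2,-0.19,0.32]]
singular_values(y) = [0.47, 0.25]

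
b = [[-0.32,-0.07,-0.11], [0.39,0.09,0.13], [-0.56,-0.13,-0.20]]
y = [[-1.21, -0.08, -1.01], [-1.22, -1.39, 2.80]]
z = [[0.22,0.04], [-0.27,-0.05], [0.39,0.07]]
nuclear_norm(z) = 0.53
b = z @ y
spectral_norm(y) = 3.38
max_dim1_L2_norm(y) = 3.36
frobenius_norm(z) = 0.53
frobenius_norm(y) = 3.71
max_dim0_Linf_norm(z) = 0.39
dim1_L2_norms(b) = [0.35, 0.42, 0.61]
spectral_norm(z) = 0.53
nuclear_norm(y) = 4.90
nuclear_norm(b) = 0.83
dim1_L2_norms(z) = [0.22, 0.27, 0.4]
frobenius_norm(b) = 0.82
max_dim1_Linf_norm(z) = 0.39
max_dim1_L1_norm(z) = 0.46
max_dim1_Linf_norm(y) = 2.8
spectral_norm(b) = 0.82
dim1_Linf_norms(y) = [1.21, 2.8]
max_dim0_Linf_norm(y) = 2.8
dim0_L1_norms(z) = [0.88, 0.16]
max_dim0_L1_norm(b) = 1.27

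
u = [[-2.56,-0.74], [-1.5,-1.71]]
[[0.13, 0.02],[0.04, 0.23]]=u@ [[-0.06, 0.04],[0.03, -0.17]]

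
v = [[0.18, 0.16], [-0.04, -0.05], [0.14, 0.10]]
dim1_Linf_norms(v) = [0.18, 0.05, 0.14]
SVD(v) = [[-0.80, 0.33], [0.21, -0.64], [-0.57, -0.70]] @ diag([0.30218437903289297, 0.01961124851978716]) @ [[-0.77, -0.64], [-0.64, 0.77]]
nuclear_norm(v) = 0.32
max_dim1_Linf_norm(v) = 0.18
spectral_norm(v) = 0.30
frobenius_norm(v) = 0.30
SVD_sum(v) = [[0.18, 0.16], [-0.05, -0.04], [0.13, 0.11]] + [[-0.00, 0.0], [0.01, -0.01], [0.01, -0.01]]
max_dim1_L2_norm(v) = 0.24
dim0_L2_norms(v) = [0.23, 0.2]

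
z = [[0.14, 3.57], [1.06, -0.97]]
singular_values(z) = [3.7, 1.06]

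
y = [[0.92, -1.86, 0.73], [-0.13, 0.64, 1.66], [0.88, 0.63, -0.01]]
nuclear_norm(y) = 5.05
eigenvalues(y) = [(-1.43+0j), (1.49+0.83j), (1.49-0.83j)]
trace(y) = 1.55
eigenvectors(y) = [[(-0.6+0j), (-0.78+0j), (-0.78-0j)], [-0.52+0.00j, (0.15+0.47j), (0.15-0.47j)], [0.60+0.00j, (-0.22+0.32j), -0.22-0.32j]]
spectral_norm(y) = 2.21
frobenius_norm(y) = 3.03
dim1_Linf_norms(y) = [1.86, 1.66, 0.88]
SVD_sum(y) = [[0.82,-1.94,0.6], [-0.06,0.14,-0.04], [-0.09,0.20,-0.06]] + [[0.0, 0.05, 0.15], [0.05, 0.54, 1.69], [0.01, 0.06, 0.20]] + [[0.09, 0.03, -0.01], [-0.12, -0.05, 0.02], [0.96, 0.36, -0.15]]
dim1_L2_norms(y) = [2.2, 1.78, 1.08]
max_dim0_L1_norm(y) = 3.13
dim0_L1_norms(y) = [1.93, 3.13, 2.4]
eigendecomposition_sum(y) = [[-0.29-0.00j, -0.48+0.00j, 0.71-0.00j], [-0.26-0.00j, -0.42+0.00j, (0.62-0j)], [0.30+0.00j, (0.48-0j), -0.72+0.00j]] + [[(0.61+0.3j), (-0.69+0.65j), 0.01+0.86j], [(0.06-0.43j), (0.53+0.29j), 0.52-0.17j], [(0.29-0.16j), (0.07+0.46j), 0.35+0.24j]] + [[(0.61-0.3j), (-0.69-0.65j), (0.01-0.86j)], [(0.06+0.43j), 0.53-0.29j, (0.52+0.17j)], [(0.29+0.16j), (0.07-0.46j), 0.35-0.24j]]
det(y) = -4.15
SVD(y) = [[-0.99,0.09,-0.09],  [0.07,0.99,0.12],  [0.10,0.12,-0.99]] @ diag([2.210201701087218, 1.7904473843125976, 1.0496221246331214]) @ [[-0.38, 0.89, -0.27], [0.03, 0.31, 0.95], [-0.93, -0.35, 0.14]]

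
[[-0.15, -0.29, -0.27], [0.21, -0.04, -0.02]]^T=[[-0.15, 0.21], [-0.29, -0.04], [-0.27, -0.02]]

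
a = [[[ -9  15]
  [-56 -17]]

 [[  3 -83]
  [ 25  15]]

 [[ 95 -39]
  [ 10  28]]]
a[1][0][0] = 3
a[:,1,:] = [[-56, -17], [25, 15], [10, 28]]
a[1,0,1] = -83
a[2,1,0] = 10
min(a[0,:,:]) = -56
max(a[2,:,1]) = 28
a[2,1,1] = 28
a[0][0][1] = 15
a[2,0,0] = 95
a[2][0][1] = -39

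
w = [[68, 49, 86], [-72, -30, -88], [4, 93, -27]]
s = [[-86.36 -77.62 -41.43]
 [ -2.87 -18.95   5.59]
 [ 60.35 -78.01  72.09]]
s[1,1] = -18.95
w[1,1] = -30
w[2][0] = 4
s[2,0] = 60.35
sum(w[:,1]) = 112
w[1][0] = -72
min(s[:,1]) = -78.01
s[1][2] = 5.59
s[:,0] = [-86.36, -2.87, 60.35]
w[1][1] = -30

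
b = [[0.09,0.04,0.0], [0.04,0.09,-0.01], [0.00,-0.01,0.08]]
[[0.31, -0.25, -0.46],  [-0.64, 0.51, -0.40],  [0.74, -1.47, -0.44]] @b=[[0.02, -0.01, -0.03],[-0.04, 0.02, -0.04],[0.01, -0.1, -0.02]]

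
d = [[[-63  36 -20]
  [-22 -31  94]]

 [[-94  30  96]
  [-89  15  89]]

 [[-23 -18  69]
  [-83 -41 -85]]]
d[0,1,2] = 94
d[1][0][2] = 96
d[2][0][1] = -18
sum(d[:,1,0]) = -194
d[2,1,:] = [-83, -41, -85]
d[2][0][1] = -18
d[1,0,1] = 30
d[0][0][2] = -20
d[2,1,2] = -85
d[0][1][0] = -22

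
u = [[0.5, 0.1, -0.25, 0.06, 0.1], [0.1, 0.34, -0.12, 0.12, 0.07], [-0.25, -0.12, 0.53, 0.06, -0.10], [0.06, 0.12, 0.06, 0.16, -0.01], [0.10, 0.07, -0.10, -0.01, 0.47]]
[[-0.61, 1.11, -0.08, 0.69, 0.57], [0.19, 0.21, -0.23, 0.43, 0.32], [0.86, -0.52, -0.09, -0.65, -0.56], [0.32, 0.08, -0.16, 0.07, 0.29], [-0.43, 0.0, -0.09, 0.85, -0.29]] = u @[[-0.83, 2.47, -0.15, 0.75, 0.42],[0.96, 0.39, -0.6, 0.6, -0.32],[1.21, 0.26, -0.37, -0.45, -1.36],[1.11, -0.82, -0.34, -0.04, 2.37],[-0.6, -0.54, -0.15, 1.47, -0.9]]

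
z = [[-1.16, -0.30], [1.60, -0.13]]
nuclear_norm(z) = 2.30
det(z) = 0.63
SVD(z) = [[-0.59, 0.81], [0.81, 0.59]] @ diag([1.9775623051238087, 0.3189785719345554]) @ [[1.00, 0.04], [0.04, -1.00]]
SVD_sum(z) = [[-1.17,-0.04],[1.59,0.06]] + [[0.01, -0.26],[0.01, -0.19]]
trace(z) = -1.29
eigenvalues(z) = [(-0.65+0.46j), (-0.65-0.46j)]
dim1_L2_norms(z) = [1.2, 1.61]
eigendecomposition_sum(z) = [[-0.58-0.13j, -0.15-0.21j], [0.80+1.11j, -0.07+0.59j]] + [[(-0.58+0.13j), (-0.15+0.21j)], [0.80-1.11j, (-0.07-0.59j)]]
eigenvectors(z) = [[(0.3-0.27j), (0.3+0.27j)], [-0.92+0.00j, (-0.92-0j)]]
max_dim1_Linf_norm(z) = 1.6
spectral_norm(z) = 1.98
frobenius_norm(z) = 2.00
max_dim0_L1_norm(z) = 2.76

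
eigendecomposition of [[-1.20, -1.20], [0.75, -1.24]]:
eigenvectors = [[0.78+0.00j,(0.78-0j)], [0.01-0.62j,0.01+0.62j]]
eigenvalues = [(-1.22+0.95j), (-1.22-0.95j)]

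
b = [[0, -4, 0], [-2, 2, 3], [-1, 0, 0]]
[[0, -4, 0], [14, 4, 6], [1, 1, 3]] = b @ [[-1, -1, -3], [0, 1, 0], [4, 0, 0]]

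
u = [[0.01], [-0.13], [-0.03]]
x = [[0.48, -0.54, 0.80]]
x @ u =[[0.05]]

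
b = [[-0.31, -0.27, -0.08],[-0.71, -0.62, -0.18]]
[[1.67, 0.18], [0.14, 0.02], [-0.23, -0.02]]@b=[[-0.65,-0.56,-0.17], [-0.06,-0.05,-0.01], [0.09,0.07,0.02]]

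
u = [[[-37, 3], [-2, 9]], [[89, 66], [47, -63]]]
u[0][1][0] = -2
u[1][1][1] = -63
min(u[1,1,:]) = -63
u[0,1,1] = 9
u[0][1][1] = 9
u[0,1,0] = -2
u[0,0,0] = -37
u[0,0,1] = 3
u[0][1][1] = 9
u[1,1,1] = -63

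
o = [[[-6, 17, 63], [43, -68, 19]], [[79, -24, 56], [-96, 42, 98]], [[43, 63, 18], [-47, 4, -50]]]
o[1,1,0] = -96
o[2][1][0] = -47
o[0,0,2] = 63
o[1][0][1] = -24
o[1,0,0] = 79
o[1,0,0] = 79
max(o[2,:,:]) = 63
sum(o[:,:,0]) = 16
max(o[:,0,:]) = 79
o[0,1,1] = -68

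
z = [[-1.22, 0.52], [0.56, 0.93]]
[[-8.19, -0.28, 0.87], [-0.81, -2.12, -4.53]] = z @ [[5.05, -0.59, -2.22], [-3.91, -1.92, -3.53]]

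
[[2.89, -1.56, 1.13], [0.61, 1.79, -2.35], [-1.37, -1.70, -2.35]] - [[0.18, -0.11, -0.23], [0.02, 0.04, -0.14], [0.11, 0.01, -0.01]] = [[2.71,-1.45,1.36],[0.59,1.75,-2.21],[-1.48,-1.71,-2.34]]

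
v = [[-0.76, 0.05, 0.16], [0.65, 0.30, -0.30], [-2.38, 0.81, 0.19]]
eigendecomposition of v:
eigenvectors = [[(-0.16+0.11j), -0.16-0.11j, 0.21+0.00j], [-0.09-0.27j, (-0.09+0.27j), (0.42+0j)], [(-0.94+0j), (-0.94-0j), (0.88+0j)]]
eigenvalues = [(-0.14+0.51j), (-0.14-0.51j), 0j]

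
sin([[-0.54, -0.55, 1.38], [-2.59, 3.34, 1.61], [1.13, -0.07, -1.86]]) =[[-0.16, 0.06, 0.23],[0.16, -0.46, 0.11],[0.15, 0.03, -0.28]]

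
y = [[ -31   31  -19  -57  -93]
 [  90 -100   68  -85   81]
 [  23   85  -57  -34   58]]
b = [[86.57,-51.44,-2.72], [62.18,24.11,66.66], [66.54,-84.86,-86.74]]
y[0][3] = -57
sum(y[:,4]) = 46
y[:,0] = [-31, 90, 23]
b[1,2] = 66.66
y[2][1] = 85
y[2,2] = -57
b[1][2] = 66.66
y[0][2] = -19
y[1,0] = 90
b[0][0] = 86.57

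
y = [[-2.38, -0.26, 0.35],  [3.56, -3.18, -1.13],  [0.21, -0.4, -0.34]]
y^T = [[-2.38, 3.56, 0.21], [-0.26, -3.18, -0.40], [0.35, -1.13, -0.34]]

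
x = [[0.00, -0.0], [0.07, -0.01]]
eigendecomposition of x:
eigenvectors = [[0.0, 0.14],[1.00, 0.99]]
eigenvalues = [-0.01, 0.0]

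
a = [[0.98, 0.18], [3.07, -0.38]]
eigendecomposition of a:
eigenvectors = [[0.48, -0.11], [0.88, 0.99]]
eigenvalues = [1.31, -0.71]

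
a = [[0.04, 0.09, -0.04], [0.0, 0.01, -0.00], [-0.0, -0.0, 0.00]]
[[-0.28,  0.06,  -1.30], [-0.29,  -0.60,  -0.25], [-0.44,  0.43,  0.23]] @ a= [[-0.01,-0.02,0.01], [-0.01,-0.03,0.01], [-0.02,-0.04,0.02]]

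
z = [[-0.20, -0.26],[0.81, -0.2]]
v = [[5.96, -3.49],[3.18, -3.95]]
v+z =[[5.76,-3.75], [3.99,-4.15]]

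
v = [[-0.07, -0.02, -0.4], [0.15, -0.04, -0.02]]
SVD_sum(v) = [[-0.07, -0.02, -0.4], [0.0, 0.00, 0.00]] + [[0.00, -0.00, -0.0],[0.15, -0.04, -0.02]]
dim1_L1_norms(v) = [0.49, 0.21]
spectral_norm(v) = 0.41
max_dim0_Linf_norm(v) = 0.4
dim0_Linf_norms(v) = [0.15, 0.04, 0.4]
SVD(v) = [[-1.00, 0.01],[0.01, 1.0]] @ diag([0.4065962648338938, 0.15645918772359182]) @ [[0.18, 0.05, 0.98], [0.95, -0.26, -0.16]]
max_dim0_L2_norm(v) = 0.4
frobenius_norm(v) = 0.44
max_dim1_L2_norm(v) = 0.41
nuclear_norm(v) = 0.56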